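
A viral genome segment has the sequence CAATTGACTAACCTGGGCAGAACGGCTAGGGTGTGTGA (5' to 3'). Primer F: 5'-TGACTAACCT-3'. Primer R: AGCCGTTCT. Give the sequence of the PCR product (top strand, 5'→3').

5'-TGACTAACCTGGGCAGAACGGCT-3'

The forward primer matches the template at positions 5–14.
Reverse complement of the reverse primer: AGAACGGCT. This occurs on the top strand at positions 19–27.
The product is the template from position 5 through 27 (23 bp).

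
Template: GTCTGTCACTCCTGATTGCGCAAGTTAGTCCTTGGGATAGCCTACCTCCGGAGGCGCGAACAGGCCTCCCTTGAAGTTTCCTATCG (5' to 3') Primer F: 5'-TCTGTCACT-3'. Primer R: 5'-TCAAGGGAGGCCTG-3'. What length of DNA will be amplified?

Scanning the template, TCTGTCACT occurs at positions 2–10; this primer anneals to the bottom strand there with its 3' end pointing downstream.
Taking the reverse complement of TCAAGGGAGGCCTG gives CAGGCCTCCCTTGA, found at positions 61–74 on the template; the primer anneals here to the top strand with its 3' end pointing upstream.
Product length = (reverse-primer end) − (forward-primer start) + 1 = 74 − 2 + 1 = 73 bp.

73 bp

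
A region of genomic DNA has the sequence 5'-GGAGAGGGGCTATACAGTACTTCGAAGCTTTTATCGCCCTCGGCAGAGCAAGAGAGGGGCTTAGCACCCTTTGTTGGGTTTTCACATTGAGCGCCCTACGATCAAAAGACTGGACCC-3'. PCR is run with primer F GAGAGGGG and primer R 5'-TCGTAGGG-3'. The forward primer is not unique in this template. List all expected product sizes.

The forward primer GAGAGGGG matches the top strand at positions 2–9, 52–59.
The reverse primer's reverse complement is CCCTACGA, matching at positions 94–101.
Each forward site pairs with the reverse site to give a product ending at position 101: sizes 100, 50 bp.

100 bp, 50 bp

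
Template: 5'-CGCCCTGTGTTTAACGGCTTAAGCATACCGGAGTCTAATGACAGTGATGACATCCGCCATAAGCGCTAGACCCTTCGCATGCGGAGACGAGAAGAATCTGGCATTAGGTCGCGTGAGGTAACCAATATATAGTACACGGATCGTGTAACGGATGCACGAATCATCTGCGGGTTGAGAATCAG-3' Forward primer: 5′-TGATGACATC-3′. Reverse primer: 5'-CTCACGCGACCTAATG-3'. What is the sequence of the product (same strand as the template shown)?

5'-TGATGACATCCGCCATAAGCGCTAGACCCTTCGCATGCGGAGACGAGAAGAATCTGGCATTAGGTCGCGTGAG-3'

Forward primer TGATGACATC is found on the top strand at positions 45–54.
Taking the reverse complement of CTCACGCGACCTAATG gives CATTAGGTCGCGTGAG, found at positions 102–117 on the template; the primer anneals here to the top strand with its 3' end pointing upstream.
The product is the template from position 45 through 117 (73 bp).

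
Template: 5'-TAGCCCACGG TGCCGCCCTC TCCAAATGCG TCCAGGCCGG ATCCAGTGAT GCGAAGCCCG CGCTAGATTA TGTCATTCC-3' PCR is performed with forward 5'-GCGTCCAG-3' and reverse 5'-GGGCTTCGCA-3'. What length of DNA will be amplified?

32 bp

The forward primer matches the template at positions 28–35.
Reverse complement of the reverse primer: TGCGAAGCCC. This occurs on the top strand at positions 50–59.
Product length = (reverse-primer end) − (forward-primer start) + 1 = 59 − 28 + 1 = 32 bp.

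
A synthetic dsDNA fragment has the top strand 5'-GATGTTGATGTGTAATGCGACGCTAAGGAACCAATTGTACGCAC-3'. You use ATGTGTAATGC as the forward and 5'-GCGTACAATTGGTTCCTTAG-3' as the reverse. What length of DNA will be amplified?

Scanning the template, ATGTGTAATGC occurs at positions 8–18; this primer anneals to the bottom strand there with its 3' end pointing downstream.
Taking the reverse complement of GCGTACAATTGGTTCCTTAG gives CTAAGGAACCAATTGTACGC, found at positions 23–42 on the template; the primer anneals here to the top strand with its 3' end pointing upstream.
Amplicon spans positions 8–42: 35 bp.

35 bp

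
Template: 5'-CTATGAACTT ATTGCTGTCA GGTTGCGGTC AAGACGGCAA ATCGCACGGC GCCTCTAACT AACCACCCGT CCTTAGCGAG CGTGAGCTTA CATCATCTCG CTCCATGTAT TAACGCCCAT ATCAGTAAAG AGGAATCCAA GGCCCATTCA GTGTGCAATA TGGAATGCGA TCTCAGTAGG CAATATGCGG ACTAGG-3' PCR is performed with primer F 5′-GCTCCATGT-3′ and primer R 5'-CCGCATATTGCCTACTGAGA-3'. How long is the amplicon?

91 bp

Forward primer GCTCCATGT is found on the top strand at positions 100–108.
Taking the reverse complement of CCGCATATTGCCTACTGAGA gives TCTCAGTAGGCAATATGCGG, found at positions 171–190 on the template; the primer anneals here to the top strand with its 3' end pointing upstream.
Amplicon spans positions 100–190: 91 bp.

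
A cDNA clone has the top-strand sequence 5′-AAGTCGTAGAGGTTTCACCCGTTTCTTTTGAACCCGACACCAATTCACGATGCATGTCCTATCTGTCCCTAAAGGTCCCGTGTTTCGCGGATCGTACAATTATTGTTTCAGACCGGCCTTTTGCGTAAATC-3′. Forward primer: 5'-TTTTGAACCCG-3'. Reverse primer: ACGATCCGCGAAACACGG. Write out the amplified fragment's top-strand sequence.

5'-TTTTGAACCCGACACCAATTCACGATGCATGTCCTATCTGTCCCTAAAGGTCCCGTGTTTCGCGGATCGT-3'

Scanning the template, TTTTGAACCCG occurs at positions 26–36; this primer anneals to the bottom strand there with its 3' end pointing downstream.
Reverse complement of the reverse primer: CCGTGTTTCGCGGATCGT. This occurs on the top strand at positions 78–95.
The product is the template from position 26 through 95 (70 bp).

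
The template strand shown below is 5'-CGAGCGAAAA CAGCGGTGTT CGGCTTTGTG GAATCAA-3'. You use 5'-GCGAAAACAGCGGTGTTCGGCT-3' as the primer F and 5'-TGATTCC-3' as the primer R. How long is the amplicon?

33 bp

Scanning the template, GCGAAAACAGCGGTGTTCGGCT occurs at positions 4–25; this primer anneals to the bottom strand there with its 3' end pointing downstream.
Taking the reverse complement of TGATTCC gives GGAATCA, found at positions 30–36 on the template; the primer anneals here to the top strand with its 3' end pointing upstream.
The product runs from position 4 to position 36, so its length is 36 − 4 + 1 = 33 bp.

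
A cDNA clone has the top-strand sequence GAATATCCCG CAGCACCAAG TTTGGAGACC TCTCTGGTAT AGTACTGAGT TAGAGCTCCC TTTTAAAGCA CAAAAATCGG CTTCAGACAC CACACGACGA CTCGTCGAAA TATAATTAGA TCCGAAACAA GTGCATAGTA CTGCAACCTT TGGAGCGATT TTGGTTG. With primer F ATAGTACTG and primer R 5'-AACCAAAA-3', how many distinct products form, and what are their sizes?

Two products: 128 bp, 32 bp

The forward primer ATAGTACTG matches the top strand at positions 39–47, 135–143.
The reverse primer's reverse complement is TTTTGGTT, matching at positions 159–166.
Each forward site pairs with the reverse site to give a product ending at position 166: sizes 128, 32 bp.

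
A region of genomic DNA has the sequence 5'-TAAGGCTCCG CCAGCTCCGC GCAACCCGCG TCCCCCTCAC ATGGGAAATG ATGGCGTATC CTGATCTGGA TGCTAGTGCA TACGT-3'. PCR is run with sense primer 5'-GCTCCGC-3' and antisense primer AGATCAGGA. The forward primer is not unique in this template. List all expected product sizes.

The forward primer GCTCCGC matches the top strand at positions 5–11, 14–20.
The reverse primer's reverse complement is TCCTGATCT, matching at positions 59–67.
Each forward site pairs with the reverse site to give a product ending at position 67: sizes 63, 54 bp.

63 bp, 54 bp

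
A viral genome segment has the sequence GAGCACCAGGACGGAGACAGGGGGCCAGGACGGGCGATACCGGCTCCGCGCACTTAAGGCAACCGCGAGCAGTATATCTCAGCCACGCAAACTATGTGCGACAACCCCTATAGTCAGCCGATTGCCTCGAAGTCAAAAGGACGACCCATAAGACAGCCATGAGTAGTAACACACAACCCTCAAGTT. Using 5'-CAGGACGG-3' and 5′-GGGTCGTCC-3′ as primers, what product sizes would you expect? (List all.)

141 bp, 122 bp

The forward primer CAGGACGG matches the top strand at positions 7–14, 26–33.
The reverse primer's reverse complement is GGACGACCC, matching at positions 139–147.
Each forward site pairs with the reverse site to give a product ending at position 147: sizes 141, 122 bp.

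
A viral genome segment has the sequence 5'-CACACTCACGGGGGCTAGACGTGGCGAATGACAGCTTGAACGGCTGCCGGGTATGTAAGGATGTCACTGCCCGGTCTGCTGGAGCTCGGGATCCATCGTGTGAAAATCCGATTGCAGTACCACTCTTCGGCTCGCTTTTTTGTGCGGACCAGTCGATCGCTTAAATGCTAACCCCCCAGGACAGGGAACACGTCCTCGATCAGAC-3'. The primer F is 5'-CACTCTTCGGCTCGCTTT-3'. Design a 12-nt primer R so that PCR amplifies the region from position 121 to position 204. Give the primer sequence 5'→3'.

5'-TCTGATCGAGGA-3'

The product's 3' end on the top strand is position 204.
The reverse primer anneals to the top strand over positions 193–204, i.e. to TCCTCGATCAGA.
Its sequence written 5'→3' is the reverse complement: TCTGATCGAGGA.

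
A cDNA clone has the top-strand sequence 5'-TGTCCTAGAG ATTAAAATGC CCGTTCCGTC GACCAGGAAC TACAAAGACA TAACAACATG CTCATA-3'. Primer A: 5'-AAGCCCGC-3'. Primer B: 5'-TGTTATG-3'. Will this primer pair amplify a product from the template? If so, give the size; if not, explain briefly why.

Primer A (AAGCCCGC) does not match the top strand, and its reverse complement GCGGGCTT does not match either.
With no annealing site for primer A, no amplification occurs.

No product — primer A has no binding site in the template.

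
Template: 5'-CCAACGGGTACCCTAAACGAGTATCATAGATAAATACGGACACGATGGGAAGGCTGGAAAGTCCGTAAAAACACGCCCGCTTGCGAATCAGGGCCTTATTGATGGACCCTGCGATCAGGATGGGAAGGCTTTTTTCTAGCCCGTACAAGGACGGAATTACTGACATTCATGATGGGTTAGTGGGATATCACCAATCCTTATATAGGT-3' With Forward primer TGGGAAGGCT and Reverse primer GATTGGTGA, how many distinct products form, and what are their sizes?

Two products: 151 bp, 76 bp

The forward primer TGGGAAGGCT matches the top strand at positions 46–55, 121–130.
The reverse primer's reverse complement is TCACCAATC, matching at positions 188–196.
Each forward site pairs with the reverse site to give a product ending at position 196: sizes 151, 76 bp.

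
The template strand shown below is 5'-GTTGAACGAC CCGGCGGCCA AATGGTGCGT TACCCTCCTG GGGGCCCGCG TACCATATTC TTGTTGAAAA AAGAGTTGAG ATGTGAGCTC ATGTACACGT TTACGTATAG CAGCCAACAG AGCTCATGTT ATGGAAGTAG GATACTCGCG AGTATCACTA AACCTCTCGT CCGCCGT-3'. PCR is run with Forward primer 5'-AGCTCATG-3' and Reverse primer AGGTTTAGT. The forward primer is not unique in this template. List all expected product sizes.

80 bp, 45 bp

The forward primer AGCTCATG matches the top strand at positions 86–93, 121–128.
The reverse primer's reverse complement is ACTAAACCT, matching at positions 157–165.
Each forward site pairs with the reverse site to give a product ending at position 165: sizes 80, 45 bp.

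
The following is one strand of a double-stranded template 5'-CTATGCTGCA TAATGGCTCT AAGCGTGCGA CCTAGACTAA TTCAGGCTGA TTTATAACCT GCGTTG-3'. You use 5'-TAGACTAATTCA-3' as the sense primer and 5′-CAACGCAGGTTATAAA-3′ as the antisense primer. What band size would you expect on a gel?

Scanning the template, TAGACTAATTCA occurs at positions 33–44; this primer anneals to the bottom strand there with its 3' end pointing downstream.
Reverse complement of the reverse primer: TTTATAACCTGCGTTG. This occurs on the top strand at positions 51–66.
The product runs from position 33 to position 66, so its length is 66 − 33 + 1 = 34 bp.

34 bp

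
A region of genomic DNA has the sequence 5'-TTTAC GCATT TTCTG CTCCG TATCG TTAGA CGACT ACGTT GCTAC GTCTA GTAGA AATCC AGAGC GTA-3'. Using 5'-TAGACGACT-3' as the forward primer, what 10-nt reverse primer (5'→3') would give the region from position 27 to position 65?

The product's 3' end on the top strand is position 65.
The reverse primer anneals to the top strand over positions 56–65, i.e. to AATCCAGAGC.
Its sequence written 5'→3' is the reverse complement: GCTCTGGATT.

5'-GCTCTGGATT-3'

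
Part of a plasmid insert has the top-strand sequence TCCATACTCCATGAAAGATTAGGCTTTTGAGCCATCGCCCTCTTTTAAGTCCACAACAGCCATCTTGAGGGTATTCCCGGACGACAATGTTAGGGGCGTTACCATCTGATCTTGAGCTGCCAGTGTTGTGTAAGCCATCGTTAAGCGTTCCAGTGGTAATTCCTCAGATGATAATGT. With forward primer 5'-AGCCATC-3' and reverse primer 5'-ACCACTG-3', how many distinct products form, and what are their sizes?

The forward primer AGCCATC matches the top strand at positions 30–36, 58–64, 133–139.
The reverse primer's reverse complement is CAGTGGT, matching at positions 151–157.
Each forward site pairs with the reverse site to give a product ending at position 157: sizes 128, 100, 25 bp.

Three products: 128 bp, 100 bp, 25 bp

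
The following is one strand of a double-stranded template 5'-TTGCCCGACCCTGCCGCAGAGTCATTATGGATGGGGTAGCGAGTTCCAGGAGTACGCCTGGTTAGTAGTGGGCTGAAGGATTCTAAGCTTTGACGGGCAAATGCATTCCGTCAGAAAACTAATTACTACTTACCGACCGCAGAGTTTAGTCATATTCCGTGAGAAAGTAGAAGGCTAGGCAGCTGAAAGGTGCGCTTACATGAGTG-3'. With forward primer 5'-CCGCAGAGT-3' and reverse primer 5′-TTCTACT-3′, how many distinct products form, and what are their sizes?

The forward primer CCGCAGAGT matches the top strand at positions 14–22, 137–145.
The reverse primer's reverse complement is AGTAGAA, matching at positions 166–172.
Each forward site pairs with the reverse site to give a product ending at position 172: sizes 159, 36 bp.

Two products: 159 bp, 36 bp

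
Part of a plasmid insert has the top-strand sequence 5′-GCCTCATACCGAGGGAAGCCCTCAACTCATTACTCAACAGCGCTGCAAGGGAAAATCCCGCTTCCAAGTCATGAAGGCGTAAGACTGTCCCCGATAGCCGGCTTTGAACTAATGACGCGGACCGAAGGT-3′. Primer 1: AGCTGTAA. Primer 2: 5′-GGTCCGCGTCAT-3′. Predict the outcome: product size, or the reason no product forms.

Primer 1 (AGCTGTAA) does not match the top strand, and its reverse complement TTACAGCT does not match either.
With no annealing site for primer 1, no amplification occurs.

No product — primer 1 has no binding site in the template.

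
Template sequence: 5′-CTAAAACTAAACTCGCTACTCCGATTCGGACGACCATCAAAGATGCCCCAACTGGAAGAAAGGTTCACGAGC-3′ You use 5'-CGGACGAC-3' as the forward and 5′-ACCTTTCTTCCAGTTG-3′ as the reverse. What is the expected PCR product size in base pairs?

38 bp

The forward primer matches the template at positions 27–34.
The reverse primer's reverse complement is CAACTGGAAGAAAGGT, which matches the template at positions 49–64.
Amplicon spans positions 27–64: 38 bp.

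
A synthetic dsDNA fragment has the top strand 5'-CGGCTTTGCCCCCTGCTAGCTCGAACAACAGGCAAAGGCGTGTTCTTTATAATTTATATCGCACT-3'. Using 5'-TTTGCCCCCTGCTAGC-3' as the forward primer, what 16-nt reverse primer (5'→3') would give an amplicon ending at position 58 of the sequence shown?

5'-TATAAATTATAAAGAA-3'

The forward primer binds at positions 5–20; the product's 3' end on the top strand is position 58.
The reverse primer anneals to the top strand over positions 43–58, i.e. to TTCTTTATAATTTATA.
Its sequence written 5'→3' is the reverse complement: TATAAATTATAAAGAA.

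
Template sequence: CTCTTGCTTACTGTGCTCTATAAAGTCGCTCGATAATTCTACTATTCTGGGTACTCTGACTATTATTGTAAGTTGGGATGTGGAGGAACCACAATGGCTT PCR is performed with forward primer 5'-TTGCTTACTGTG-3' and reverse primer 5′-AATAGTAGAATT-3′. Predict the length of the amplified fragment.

The forward primer matches the template at positions 4–15.
The reverse primer's reverse complement is AATTCTACTATT, which matches the template at positions 35–46.
The product runs from position 4 to position 46, so its length is 46 − 4 + 1 = 43 bp.

43 bp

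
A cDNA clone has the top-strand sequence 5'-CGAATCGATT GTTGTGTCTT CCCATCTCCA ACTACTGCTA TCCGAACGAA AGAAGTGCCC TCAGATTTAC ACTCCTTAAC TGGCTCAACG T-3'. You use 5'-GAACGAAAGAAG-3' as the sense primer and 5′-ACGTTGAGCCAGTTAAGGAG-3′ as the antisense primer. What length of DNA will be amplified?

The forward primer matches the template at positions 44–55.
Taking the reverse complement of ACGTTGAGCCAGTTAAGGAG gives CTCCTTAACTGGCTCAACGT, found at positions 72–91 on the template; the primer anneals here to the top strand with its 3' end pointing upstream.
The product runs from position 44 to position 91, so its length is 91 − 44 + 1 = 48 bp.

48 bp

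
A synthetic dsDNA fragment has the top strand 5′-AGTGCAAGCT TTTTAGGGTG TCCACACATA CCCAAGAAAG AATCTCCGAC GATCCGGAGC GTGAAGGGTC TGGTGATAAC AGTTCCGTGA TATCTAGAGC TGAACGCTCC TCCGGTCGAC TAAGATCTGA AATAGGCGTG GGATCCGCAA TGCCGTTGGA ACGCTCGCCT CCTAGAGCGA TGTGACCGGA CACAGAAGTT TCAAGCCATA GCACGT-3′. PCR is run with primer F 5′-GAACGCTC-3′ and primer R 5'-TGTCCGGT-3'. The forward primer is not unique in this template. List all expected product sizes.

91 bp, 34 bp

The forward primer GAACGCTC matches the top strand at positions 102–109, 159–166.
The reverse primer's reverse complement is ACCGGACA, matching at positions 185–192.
Each forward site pairs with the reverse site to give a product ending at position 192: sizes 91, 34 bp.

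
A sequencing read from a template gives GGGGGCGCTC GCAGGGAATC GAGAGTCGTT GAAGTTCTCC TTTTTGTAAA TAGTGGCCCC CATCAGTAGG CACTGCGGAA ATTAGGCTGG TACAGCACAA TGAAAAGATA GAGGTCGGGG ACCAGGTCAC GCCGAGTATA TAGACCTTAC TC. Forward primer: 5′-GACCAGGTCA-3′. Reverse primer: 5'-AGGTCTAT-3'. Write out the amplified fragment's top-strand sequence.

The forward primer matches the template at positions 120–129.
Reverse complement of the reverse primer: ATAGACCT. This occurs on the top strand at positions 140–147.
The product is the template from position 120 through 147 (28 bp).

5'-GACCAGGTCACGCCGAGTATATAGACCT-3'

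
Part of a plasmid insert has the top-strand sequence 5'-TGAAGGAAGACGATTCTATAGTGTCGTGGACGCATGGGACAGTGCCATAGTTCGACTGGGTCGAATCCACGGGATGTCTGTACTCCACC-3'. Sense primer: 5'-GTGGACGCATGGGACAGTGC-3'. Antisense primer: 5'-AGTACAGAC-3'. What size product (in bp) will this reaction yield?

59 bp

The forward primer matches the template at positions 26–45.
Taking the reverse complement of AGTACAGAC gives GTCTGTACT, found at positions 76–84 on the template; the primer anneals here to the top strand with its 3' end pointing upstream.
The product runs from position 26 to position 84, so its length is 84 − 26 + 1 = 59 bp.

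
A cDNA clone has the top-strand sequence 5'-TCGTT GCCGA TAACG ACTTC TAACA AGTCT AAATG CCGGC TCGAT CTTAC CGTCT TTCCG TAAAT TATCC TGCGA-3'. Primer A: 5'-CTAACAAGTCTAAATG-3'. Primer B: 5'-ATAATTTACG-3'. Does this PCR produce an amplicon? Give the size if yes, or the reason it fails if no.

Yes — a 49 bp product.

Primer A (CTAACAAGTCTAAATG) matches the top strand at positions 20–35; it acts as a forward primer.
Primer B's reverse complement is CGTAAATTAT, matching the top strand at positions 59–68; it acts as a reverse primer.
The 3' ends face each other across positions 20–68, giving a 49 bp product.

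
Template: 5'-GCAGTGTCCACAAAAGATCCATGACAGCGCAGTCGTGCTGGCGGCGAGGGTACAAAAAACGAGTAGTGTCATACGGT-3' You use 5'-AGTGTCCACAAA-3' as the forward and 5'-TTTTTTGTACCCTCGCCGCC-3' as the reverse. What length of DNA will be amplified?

57 bp

Forward primer AGTGTCCACAAA is found on the top strand at positions 3–14.
Taking the reverse complement of TTTTTTGTACCCTCGCCGCC gives GGCGGCGAGGGTACAAAAAA, found at positions 40–59 on the template; the primer anneals here to the top strand with its 3' end pointing upstream.
Amplicon spans positions 3–59: 57 bp.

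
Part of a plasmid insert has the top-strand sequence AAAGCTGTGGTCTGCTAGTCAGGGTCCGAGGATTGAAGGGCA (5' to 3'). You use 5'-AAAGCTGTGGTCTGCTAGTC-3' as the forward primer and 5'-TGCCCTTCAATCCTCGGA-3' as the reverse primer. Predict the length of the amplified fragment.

The forward primer matches the template at positions 1–20.
The reverse primer's reverse complement is TCCGAGGATTGAAGGGCA, which matches the template at positions 25–42.
The product runs from position 1 to position 42, so its length is 42 − 1 + 1 = 42 bp.

42 bp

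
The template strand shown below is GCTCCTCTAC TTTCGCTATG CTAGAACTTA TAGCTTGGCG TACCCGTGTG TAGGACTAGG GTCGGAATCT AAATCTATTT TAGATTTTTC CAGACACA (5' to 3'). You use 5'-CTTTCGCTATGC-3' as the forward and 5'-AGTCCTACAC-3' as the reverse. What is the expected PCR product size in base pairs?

Forward primer CTTTCGCTATGC is found on the top strand at positions 10–21.
Taking the reverse complement of AGTCCTACAC gives GTGTAGGACT, found at positions 48–57 on the template; the primer anneals here to the top strand with its 3' end pointing upstream.
Amplicon spans positions 10–57: 48 bp.

48 bp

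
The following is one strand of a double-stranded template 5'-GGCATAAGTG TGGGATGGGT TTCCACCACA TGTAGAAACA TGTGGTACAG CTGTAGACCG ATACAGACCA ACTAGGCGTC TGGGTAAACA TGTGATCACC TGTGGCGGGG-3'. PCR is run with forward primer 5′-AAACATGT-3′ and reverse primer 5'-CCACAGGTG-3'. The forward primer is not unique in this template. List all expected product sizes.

The forward primer AAACATGT matches the top strand at positions 36–43, 86–93.
The reverse primer's reverse complement is CACCTGTGG, matching at positions 97–105.
Each forward site pairs with the reverse site to give a product ending at position 105: sizes 70, 20 bp.

70 bp, 20 bp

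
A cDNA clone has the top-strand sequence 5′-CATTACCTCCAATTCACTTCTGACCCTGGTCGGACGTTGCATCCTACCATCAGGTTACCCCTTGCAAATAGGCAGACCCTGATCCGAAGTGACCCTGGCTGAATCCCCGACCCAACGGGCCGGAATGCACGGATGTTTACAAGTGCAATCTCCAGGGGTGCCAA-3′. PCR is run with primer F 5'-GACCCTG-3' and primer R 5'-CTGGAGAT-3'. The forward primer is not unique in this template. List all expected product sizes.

The forward primer GACCCTG matches the top strand at positions 22–28, 75–81, 91–97.
The reverse primer's reverse complement is ATCTCCAG, matching at positions 148–155.
Each forward site pairs with the reverse site to give a product ending at position 155: sizes 134, 81, 65 bp.

134 bp, 81 bp, 65 bp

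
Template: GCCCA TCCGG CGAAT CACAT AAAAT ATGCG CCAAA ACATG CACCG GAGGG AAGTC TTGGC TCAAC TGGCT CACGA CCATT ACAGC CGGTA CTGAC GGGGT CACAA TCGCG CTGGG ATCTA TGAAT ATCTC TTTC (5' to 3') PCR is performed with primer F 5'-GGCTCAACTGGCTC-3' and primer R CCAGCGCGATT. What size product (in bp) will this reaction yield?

57 bp

Scanning the template, GGCTCAACTGGCTC occurs at positions 58–71; this primer anneals to the bottom strand there with its 3' end pointing downstream.
Taking the reverse complement of CCAGCGCGATT gives AATCGCGCTGG, found at positions 104–114 on the template; the primer anneals here to the top strand with its 3' end pointing upstream.
The product runs from position 58 to position 114, so its length is 114 − 58 + 1 = 57 bp.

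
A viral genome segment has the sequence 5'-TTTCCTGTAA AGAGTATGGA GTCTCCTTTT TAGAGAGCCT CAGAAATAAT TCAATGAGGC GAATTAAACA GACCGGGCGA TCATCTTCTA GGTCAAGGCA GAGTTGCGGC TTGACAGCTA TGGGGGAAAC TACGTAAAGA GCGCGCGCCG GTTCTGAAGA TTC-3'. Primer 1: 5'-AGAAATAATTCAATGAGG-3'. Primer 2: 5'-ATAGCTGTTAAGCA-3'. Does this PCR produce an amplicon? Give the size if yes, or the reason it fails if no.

Primer 2 (ATAGCTGTTAAGCA) does not match the top strand, and its reverse complement TGCTTAACAGCTAT does not match either.
With no annealing site for primer 2, no amplification occurs.

No product — primer 2 has no binding site in the template.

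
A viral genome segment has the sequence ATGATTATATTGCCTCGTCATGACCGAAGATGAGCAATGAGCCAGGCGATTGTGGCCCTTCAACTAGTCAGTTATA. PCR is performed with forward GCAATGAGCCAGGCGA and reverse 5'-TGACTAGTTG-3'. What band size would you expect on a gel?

The forward primer matches the template at positions 34–49.
Reverse complement of the reverse primer: CAACTAGTCA. This occurs on the top strand at positions 61–70.
Amplicon spans positions 34–70: 37 bp.

37 bp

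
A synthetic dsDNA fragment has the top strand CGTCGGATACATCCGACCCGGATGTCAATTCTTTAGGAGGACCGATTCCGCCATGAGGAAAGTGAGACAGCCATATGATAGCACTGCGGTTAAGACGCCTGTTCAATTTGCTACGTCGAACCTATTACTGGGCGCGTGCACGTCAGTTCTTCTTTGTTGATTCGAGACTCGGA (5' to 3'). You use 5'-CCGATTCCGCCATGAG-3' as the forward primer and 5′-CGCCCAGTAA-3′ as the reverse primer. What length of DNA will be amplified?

Scanning the template, CCGATTCCGCCATGAG occurs at positions 42–57; this primer anneals to the bottom strand there with its 3' end pointing downstream.
The reverse primer's reverse complement is TTACTGGGCG, which matches the template at positions 125–134.
Product length = (reverse-primer end) − (forward-primer start) + 1 = 134 − 42 + 1 = 93 bp.

93 bp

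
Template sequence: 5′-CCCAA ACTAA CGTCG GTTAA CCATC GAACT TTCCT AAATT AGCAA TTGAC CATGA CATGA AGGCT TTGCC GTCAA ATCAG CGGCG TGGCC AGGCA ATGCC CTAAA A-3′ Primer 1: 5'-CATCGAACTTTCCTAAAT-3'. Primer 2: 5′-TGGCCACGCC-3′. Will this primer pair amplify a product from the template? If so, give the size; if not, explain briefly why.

Yes — a 70 bp product.

Primer 1 (CATCGAACTTTCCTAAAT) matches the top strand at positions 22–39; it acts as a forward primer.
Primer 2's reverse complement is GGCGTGGCCA, matching the top strand at positions 82–91; it acts as a reverse primer.
The 3' ends face each other across positions 22–91, giving a 70 bp product.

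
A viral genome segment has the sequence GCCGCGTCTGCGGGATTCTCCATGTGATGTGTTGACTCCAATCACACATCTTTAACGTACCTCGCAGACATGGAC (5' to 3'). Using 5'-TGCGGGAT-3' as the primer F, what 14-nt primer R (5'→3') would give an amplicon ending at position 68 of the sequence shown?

The forward primer binds at positions 9–16; the product's 3' end on the top strand is position 68.
The reverse primer anneals to the top strand over positions 55–68, i.e. to ACGTACCTCGCAGA.
Its sequence written 5'→3' is the reverse complement: TCTGCGAGGTACGT.

5'-TCTGCGAGGTACGT-3'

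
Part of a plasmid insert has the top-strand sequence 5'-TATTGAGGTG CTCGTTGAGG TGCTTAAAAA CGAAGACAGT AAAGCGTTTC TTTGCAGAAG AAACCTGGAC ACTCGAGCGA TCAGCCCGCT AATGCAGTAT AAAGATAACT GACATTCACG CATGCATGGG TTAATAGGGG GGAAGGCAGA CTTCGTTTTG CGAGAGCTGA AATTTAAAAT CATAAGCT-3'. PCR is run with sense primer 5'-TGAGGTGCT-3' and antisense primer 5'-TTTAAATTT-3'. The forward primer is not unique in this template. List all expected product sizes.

175 bp, 163 bp

The forward primer TGAGGTGCT matches the top strand at positions 4–12, 16–24.
The reverse primer's reverse complement is AAATTTAAA, matching at positions 170–178.
Each forward site pairs with the reverse site to give a product ending at position 178: sizes 175, 163 bp.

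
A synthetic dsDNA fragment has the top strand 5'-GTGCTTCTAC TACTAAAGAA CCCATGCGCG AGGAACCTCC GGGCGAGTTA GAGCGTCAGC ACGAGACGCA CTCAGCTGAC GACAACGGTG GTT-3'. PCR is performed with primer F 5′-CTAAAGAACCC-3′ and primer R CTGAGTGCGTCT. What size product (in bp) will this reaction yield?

Forward primer CTAAAGAACCC is found on the top strand at positions 13–23.
Taking the reverse complement of CTGAGTGCGTCT gives AGACGCACTCAG, found at positions 64–75 on the template; the primer anneals here to the top strand with its 3' end pointing upstream.
Amplicon spans positions 13–75: 63 bp.

63 bp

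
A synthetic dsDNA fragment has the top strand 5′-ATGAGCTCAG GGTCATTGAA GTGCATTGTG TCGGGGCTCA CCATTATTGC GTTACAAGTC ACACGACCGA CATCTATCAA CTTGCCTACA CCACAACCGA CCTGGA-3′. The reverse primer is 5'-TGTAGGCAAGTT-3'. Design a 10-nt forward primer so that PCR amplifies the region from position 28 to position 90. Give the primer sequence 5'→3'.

The reverse primer's reverse complement AACTTGCCTACA matches the template at positions 79–90; the product starts at position 28.
The forward primer is identical to the top strand over positions 28–37: GTGTCGGGGC.

5'-GTGTCGGGGC-3'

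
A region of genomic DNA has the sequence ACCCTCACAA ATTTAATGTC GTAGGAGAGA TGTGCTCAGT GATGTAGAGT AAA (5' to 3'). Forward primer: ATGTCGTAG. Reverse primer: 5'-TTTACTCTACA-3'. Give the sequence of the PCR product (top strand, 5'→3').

5'-ATGTCGTAGGAGAGATGTGCTCAGTGATGTAGAGTAAA-3'

Forward primer ATGTCGTAG is found on the top strand at positions 16–24.
The reverse primer's reverse complement is TGTAGAGTAAA, which matches the template at positions 43–53.
The product is the template from position 16 through 53 (38 bp).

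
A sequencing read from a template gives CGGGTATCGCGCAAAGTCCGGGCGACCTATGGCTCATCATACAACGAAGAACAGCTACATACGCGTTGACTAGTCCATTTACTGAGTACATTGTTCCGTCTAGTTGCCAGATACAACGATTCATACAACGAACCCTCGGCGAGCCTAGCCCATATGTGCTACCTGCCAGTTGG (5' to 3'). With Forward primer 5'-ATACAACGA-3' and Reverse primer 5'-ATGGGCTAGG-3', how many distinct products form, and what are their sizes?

Three products: 115 bp, 43 bp, 31 bp

The forward primer ATACAACGA matches the top strand at positions 39–47, 111–119, 123–131.
The reverse primer's reverse complement is CCTAGCCCAT, matching at positions 144–153.
Each forward site pairs with the reverse site to give a product ending at position 153: sizes 115, 43, 31 bp.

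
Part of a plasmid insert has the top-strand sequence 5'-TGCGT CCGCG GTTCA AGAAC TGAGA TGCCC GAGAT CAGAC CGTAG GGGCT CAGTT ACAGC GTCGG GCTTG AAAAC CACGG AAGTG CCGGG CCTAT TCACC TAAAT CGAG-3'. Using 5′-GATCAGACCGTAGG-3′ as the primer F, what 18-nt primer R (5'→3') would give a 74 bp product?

5'-GATTTAGGTGAATAGGCC-3'

The forward primer binds at positions 33–46, so a 74 bp product ends at position 33 + 74 − 1 = 106.
The reverse primer anneals to the top strand over positions 89–106, i.e. to GGCCTATTCACCTAAATC.
Its sequence written 5'→3' is the reverse complement: GATTTAGGTGAATAGGCC.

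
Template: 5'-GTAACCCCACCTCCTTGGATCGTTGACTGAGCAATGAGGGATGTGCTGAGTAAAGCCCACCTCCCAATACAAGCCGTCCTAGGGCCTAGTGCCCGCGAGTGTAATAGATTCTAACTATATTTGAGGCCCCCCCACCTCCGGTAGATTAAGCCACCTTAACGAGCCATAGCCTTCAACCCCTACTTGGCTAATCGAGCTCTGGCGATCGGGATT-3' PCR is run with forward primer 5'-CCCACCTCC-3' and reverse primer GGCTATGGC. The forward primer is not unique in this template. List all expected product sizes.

166 bp, 116 bp, 41 bp

The forward primer CCCACCTCC matches the top strand at positions 6–14, 56–64, 131–139.
The reverse primer's reverse complement is GCCATAGCC, matching at positions 163–171.
Each forward site pairs with the reverse site to give a product ending at position 171: sizes 166, 116, 41 bp.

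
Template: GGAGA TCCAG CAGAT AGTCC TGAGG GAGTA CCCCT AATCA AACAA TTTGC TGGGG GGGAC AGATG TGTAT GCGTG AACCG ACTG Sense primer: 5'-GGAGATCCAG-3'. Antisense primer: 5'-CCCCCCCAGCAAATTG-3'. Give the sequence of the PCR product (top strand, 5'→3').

5'-GGAGATCCAGCAGATAGTCCTGAGGGAGTACCCCTAATCAAACAATTTGCTGGGGGGG-3'

Forward primer GGAGATCCAG is found on the top strand at positions 1–10.
Taking the reverse complement of CCCCCCCAGCAAATTG gives CAATTTGCTGGGGGGG, found at positions 43–58 on the template; the primer anneals here to the top strand with its 3' end pointing upstream.
The product is the template from position 1 through 58 (58 bp).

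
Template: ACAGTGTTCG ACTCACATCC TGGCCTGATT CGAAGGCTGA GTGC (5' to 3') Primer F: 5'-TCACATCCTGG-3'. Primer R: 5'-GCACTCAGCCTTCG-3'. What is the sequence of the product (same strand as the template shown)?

Forward primer TCACATCCTGG is found on the top strand at positions 13–23.
The reverse primer's reverse complement is CGAAGGCTGAGTGC, which matches the template at positions 31–44.
The product is the template from position 13 through 44 (32 bp).

5'-TCACATCCTGGCCTGATTCGAAGGCTGAGTGC-3'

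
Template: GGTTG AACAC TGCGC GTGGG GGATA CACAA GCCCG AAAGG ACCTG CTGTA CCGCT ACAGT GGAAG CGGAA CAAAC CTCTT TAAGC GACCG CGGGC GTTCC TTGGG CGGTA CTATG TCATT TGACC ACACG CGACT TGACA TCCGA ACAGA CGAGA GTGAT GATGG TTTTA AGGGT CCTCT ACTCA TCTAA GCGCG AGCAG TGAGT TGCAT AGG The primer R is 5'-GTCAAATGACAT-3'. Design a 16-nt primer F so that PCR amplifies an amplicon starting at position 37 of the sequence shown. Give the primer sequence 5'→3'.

The reverse primer's reverse complement ATGTCATTTGAC matches the template at positions 113–124; the product starts at position 37.
The forward primer is identical to the top strand over positions 37–52: AAGGACCTGCTGTACC.

5'-AAGGACCTGCTGTACC-3'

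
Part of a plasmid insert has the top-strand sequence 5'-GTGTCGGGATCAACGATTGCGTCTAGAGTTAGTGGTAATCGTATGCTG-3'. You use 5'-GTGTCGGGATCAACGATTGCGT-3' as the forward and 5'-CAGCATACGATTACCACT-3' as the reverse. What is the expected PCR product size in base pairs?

Forward primer GTGTCGGGATCAACGATTGCGT is found on the top strand at positions 1–22.
Reverse complement of the reverse primer: AGTGGTAATCGTATGCTG. This occurs on the top strand at positions 31–48.
Product length = (reverse-primer end) − (forward-primer start) + 1 = 48 − 1 + 1 = 48 bp.

48 bp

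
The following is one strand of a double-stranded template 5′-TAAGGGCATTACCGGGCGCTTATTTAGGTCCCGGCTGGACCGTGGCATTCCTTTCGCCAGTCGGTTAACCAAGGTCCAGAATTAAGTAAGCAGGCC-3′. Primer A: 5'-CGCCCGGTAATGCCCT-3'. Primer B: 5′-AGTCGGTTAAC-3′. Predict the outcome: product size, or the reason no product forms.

No product — the primers' 3' ends point away from each other.

Primer A (CGCCCGGTAATGCCCT) has reverse complement AGGGCATTACCGGGCG, which matches the top strand at positions 3–18; primer A anneals to the top strand there with its 3' end pointing upstream toward position 3.
Primer B (AGTCGGTTAAC) matches the top strand directly at positions 59–69; it anneals to the bottom strand with its 3' end pointing downstream toward position 69.
The 3' ends diverge (primer A extends toward position 1, primer B toward position 96), so the primers never converge on a shared product.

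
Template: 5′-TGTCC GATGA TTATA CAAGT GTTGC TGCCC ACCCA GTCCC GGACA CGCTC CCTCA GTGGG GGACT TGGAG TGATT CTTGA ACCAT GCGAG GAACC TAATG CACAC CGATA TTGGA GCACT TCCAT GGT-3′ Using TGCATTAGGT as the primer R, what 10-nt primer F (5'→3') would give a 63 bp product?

The reverse primer's reverse complement ACCTAATGCA matches the template at positions 93–102, so the product ends at position 102.
A 63 bp product then starts at position 102 − 63 + 1 = 40.
The forward primer is identical to the top strand there: CGGACACGCT.

5'-CGGACACGCT-3'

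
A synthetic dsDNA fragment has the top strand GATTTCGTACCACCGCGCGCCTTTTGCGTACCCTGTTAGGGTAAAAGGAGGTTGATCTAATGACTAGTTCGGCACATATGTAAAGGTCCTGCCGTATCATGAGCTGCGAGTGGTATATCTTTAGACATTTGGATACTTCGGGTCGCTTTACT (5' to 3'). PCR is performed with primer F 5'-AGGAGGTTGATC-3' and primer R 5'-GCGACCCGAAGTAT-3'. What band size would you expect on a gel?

101 bp

Scanning the template, AGGAGGTTGATC occurs at positions 46–57; this primer anneals to the bottom strand there with its 3' end pointing downstream.
Reverse complement of the reverse primer: ATACTTCGGGTCGC. This occurs on the top strand at positions 133–146.
Amplicon spans positions 46–146: 101 bp.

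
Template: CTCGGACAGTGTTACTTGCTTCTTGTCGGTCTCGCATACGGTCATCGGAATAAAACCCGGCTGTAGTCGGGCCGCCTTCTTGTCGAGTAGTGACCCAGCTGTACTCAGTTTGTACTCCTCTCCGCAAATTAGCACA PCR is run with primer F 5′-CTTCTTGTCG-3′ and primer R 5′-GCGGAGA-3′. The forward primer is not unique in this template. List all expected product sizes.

107 bp, 50 bp

The forward primer CTTCTTGTCG matches the top strand at positions 19–28, 76–85.
The reverse primer's reverse complement is TCTCCGC, matching at positions 119–125.
Each forward site pairs with the reverse site to give a product ending at position 125: sizes 107, 50 bp.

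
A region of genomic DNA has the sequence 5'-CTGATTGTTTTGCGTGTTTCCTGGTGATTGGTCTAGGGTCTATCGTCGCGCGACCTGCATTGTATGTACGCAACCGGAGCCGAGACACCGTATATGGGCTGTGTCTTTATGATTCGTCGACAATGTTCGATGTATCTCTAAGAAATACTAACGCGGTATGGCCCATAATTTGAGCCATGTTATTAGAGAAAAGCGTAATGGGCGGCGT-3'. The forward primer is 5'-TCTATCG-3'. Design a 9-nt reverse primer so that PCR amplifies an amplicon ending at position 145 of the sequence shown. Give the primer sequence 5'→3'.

The forward primer binds at positions 39–45; the product's 3' end on the top strand is position 145.
The reverse primer anneals to the top strand over positions 137–145, i.e. to TCTAAGAAA.
Its sequence written 5'→3' is the reverse complement: TTTCTTAGA.

5'-TTTCTTAGA-3'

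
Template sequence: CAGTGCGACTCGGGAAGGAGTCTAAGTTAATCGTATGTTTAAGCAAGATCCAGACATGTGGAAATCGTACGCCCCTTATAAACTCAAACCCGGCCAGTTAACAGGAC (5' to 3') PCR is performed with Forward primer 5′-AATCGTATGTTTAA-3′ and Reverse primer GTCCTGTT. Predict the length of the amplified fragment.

Forward primer AATCGTATGTTTAA is found on the top strand at positions 29–42.
The reverse primer's reverse complement is AACAGGAC, which matches the template at positions 100–107.
The product runs from position 29 to position 107, so its length is 107 − 29 + 1 = 79 bp.

79 bp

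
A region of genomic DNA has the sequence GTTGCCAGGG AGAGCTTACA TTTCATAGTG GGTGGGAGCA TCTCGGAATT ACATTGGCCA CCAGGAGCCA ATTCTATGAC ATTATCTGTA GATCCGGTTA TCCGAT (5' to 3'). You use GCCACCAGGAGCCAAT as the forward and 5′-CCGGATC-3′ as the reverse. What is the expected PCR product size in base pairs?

The forward primer matches the template at positions 57–72.
Taking the reverse complement of CCGGATC gives GATCCGG, found at positions 91–97 on the template; the primer anneals here to the top strand with its 3' end pointing upstream.
The product runs from position 57 to position 97, so its length is 97 − 57 + 1 = 41 bp.

41 bp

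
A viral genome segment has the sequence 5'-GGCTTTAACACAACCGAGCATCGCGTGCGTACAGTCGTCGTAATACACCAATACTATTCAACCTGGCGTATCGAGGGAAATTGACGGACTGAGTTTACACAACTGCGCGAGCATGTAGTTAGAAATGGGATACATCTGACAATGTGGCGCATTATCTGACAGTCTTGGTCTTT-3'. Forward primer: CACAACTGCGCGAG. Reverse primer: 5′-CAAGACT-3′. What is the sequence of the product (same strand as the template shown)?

Forward primer CACAACTGCGCGAG is found on the top strand at positions 98–111.
Reverse complement of the reverse primer: AGTCTTG. This occurs on the top strand at positions 161–167.
The product is the template from position 98 through 167 (70 bp).

5'-CACAACTGCGCGAGCATGTAGTTAGAAATGGGATACATCTGACAATGTGGCGCATTATCTGACAGTCTTG-3'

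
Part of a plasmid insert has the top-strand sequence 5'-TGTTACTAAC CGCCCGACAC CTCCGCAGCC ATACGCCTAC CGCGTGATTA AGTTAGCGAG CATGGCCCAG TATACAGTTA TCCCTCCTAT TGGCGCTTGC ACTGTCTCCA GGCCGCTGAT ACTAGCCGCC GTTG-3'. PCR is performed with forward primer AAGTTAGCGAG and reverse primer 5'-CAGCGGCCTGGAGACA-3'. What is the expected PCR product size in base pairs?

69 bp

Forward primer AAGTTAGCGAG is found on the top strand at positions 50–60.
Taking the reverse complement of CAGCGGCCTGGAGACA gives TGTCTCCAGGCCGCTG, found at positions 103–118 on the template; the primer anneals here to the top strand with its 3' end pointing upstream.
Amplicon spans positions 50–118: 69 bp.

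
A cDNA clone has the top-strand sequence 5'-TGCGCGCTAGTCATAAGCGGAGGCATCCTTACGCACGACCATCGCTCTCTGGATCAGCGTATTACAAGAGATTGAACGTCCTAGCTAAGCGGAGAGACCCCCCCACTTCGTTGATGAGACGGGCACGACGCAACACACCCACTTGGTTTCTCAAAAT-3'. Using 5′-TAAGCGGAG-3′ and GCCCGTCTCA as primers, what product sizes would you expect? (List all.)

111 bp, 39 bp

The forward primer TAAGCGGAG matches the top strand at positions 14–22, 86–94.
The reverse primer's reverse complement is TGAGACGGGC, matching at positions 115–124.
Each forward site pairs with the reverse site to give a product ending at position 124: sizes 111, 39 bp.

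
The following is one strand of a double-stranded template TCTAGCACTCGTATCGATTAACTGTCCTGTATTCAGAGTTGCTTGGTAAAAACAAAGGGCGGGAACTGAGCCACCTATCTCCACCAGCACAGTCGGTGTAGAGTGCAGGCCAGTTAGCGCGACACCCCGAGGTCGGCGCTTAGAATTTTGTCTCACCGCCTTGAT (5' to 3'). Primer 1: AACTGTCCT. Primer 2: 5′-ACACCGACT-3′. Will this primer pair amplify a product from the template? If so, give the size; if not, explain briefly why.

Primer 1 (AACTGTCCT) matches the top strand at positions 20–28; it acts as a forward primer.
Primer 2's reverse complement is AGTCGGTGT, matching the top strand at positions 91–99; it acts as a reverse primer.
The 3' ends face each other across positions 20–99, giving an 80 bp product.

Yes — an 80 bp product.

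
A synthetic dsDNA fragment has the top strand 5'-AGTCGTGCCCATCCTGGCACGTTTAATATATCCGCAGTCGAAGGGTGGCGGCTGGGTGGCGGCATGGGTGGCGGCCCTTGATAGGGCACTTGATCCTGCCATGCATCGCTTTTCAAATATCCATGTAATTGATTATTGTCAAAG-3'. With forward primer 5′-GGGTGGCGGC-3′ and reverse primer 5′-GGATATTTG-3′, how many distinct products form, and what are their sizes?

Three products: 80 bp, 69 bp, 57 bp

The forward primer GGGTGGCGGC matches the top strand at positions 43–52, 54–63, 66–75.
The reverse primer's reverse complement is CAAATATCC, matching at positions 114–122.
Each forward site pairs with the reverse site to give a product ending at position 122: sizes 80, 69, 57 bp.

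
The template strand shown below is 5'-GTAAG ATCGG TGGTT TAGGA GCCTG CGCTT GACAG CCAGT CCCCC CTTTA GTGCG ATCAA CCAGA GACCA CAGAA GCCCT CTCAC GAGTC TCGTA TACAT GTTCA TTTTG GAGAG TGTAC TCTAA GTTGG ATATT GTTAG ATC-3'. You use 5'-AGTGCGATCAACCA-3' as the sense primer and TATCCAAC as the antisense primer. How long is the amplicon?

84 bp

Forward primer AGTGCGATCAACCA is found on the top strand at positions 50–63.
The reverse primer's reverse complement is GTTGGATA, which matches the template at positions 126–133.
Amplicon spans positions 50–133: 84 bp.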